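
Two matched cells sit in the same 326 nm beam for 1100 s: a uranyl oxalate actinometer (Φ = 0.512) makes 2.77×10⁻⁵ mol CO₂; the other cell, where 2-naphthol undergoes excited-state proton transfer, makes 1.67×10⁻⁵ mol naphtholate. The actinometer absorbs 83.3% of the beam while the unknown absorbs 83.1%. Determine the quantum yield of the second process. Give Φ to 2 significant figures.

Photons absorbed by the actinometer: 2.77×10⁻⁵ / 0.512 = 5.410×10⁻⁵ mol.
Incident flux: 5.410×10⁻⁵ / 0.833 = 6.495×10⁻⁵ einstein.
Absorbed by unknown: 0.831 × 6.495×10⁻⁵ = 5.397×10⁻⁵ mol.
Φ(unknown) = 1.67×10⁻⁵ / 5.397×10⁻⁵ = 0.31.

Φ = 0.31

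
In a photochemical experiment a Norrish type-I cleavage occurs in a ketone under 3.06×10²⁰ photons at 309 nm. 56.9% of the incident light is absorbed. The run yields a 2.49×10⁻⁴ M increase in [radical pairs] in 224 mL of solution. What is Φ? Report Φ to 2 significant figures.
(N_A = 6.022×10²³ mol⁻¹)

Φ = 0.19

Product: (2.49×10⁻⁴ M)(0.224 L) = 5.578×10⁻⁵ mol.
Moles of photons: 3.06×10²⁰ / 6.022×10²³ = 5.081×10⁻⁴ mol.
Photons absorbed: 0.569 × 5.081×10⁻⁴ = 2.891×10⁻⁴ mol.
Φ = 5.578×10⁻⁵ mol / 2.891×10⁻⁴ mol photons = 0.19.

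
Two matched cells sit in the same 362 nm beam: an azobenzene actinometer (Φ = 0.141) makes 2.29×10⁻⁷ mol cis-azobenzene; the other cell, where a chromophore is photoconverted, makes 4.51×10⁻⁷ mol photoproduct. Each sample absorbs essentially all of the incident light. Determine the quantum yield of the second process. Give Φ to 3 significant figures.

Φ = 0.278

Photons absorbed by the actinometer: 2.29×10⁻⁷ / 0.141 = 1.624×10⁻⁶ mol.
Φ(unknown) = 4.51×10⁻⁷ / 1.624×10⁻⁶ = 0.278.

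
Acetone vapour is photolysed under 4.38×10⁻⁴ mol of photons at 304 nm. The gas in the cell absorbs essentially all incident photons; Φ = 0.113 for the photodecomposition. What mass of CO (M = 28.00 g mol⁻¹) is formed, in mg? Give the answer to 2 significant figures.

Product: Φ × n_abs = 0.113 × 4.38×10⁻⁴ = 4.949×10⁻⁵ mol.
Mass: 4.949×10⁻⁵ × 28.00 = 0.001386 g = 1.4 mg.

1.4 mg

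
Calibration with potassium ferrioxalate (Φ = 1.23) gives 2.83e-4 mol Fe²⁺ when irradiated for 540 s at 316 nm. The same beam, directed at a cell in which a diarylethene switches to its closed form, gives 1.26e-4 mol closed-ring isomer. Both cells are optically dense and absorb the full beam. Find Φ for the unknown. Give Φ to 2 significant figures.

Φ = 0.55

Photons absorbed by the actinometer: 2.83e-4 / 1.23 = 2.301e-4 mol.
Φ(unknown) = 1.26e-4 / 2.301e-4 = 0.55.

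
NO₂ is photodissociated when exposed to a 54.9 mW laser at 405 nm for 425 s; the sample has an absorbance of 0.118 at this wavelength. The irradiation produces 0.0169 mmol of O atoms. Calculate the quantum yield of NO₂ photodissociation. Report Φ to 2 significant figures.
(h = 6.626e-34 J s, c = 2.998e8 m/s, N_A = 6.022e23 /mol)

Product: 0.0169 mmol = 1.69e-5 mol.
Photon energy at 405 nm: hc/λ = (6.626e-34)(2.998e8)/(405e-9) = 4.905e-19 J.
Energy delivered: (54.9 mW)(425 s) = 23.33 J.
Photons incident: 23.33 / 4.905e-19 = 4.756e19, i.e. 4.756e19/6.022e23 = 7.898e-5 mol.
Fraction absorbed: 1 − 10^(−0.118) = 0.2379.
Photons absorbed: 0.2379 × 7.898e-5 = 1.879e-5 mol.
Φ = 1.69e-5 mol / 1.879e-5 mol photons = 0.90.

Φ = 0.90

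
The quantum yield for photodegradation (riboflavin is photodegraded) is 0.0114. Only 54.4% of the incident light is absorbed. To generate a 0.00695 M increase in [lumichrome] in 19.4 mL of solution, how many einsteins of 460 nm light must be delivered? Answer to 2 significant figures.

Product: (0.00695 M)(0.0194 L) = 1.348×10⁻⁴ mol.
Photons that must be absorbed: 1.348×10⁻⁴ / 0.0114 = 0.01182 mol.
Incident photons needed: 0.01182 / 0.544 = 0.02173 mol.

0.022 einstein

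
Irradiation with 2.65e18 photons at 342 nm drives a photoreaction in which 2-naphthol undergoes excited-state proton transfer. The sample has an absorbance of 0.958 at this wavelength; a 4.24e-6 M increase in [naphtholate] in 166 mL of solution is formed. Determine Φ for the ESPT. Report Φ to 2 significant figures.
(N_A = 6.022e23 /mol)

Φ = 0.18

Product: (4.24e-6 M)(0.166 L) = 7.038e-7 mol.
Moles of photons: 2.65e18 / 6.022e23 = 4.401e-6 mol.
Fraction absorbed: 1 − 10^(−0.958) = 0.8898.
Photons absorbed: 0.8898 × 4.401e-6 = 3.916e-6 mol.
Φ = 7.038e-7 mol / 3.916e-6 mol photons = 0.18.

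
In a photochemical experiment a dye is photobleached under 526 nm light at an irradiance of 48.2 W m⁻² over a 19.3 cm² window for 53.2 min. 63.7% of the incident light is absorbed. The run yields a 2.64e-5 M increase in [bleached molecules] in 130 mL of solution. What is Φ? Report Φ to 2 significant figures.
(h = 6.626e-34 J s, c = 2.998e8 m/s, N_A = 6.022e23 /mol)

Product: (2.64e-5 M)(0.13 L) = 3.432e-6 mol.
Photon energy at 526 nm: hc/λ = (6.626e-34)(2.998e8)/(526e-9) = 3.777e-19 J.
Energy delivered: (48.2 W m⁻²)(19.3e-4 m²)(3192 s) = 296.9 J.
Photons incident: 296.9 / 3.777e-19 = 7.861e20, i.e. 7.861e20/6.022e23 = 0.001305 mol.
Photons absorbed: 0.637 × 0.001305 = 8.313e-4 mol.
Φ = 3.432e-6 mol / 8.313e-4 mol photons = 0.0041.

Φ = 0.0041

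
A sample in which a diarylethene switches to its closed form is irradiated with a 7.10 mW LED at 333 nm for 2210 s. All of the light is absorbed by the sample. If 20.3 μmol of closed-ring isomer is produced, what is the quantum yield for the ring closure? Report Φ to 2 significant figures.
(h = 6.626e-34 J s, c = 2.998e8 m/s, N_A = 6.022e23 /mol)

Φ = 0.46

Product: 20.3 μmol = 2.03e-5 mol.
Photon energy at 333 nm: hc/λ = (6.626e-34)(2.998e8)/(333e-9) = 5.965e-19 J.
Energy delivered: (7.10 mW)(2210 s) = 15.69 J.
Photons incident: 15.69 / 5.965e-19 = 2.630e19, i.e. 2.630e19/6.022e23 = 4.367e-5 mol.
Φ = 2.03e-5 mol / 4.367e-5 mol photons = 0.46.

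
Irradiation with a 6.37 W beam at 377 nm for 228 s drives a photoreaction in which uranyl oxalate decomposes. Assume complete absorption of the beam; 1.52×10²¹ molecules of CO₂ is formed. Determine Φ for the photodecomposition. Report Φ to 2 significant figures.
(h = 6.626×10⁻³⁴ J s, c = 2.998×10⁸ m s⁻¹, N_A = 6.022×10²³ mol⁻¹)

Φ = 0.55

Product: 1.52×10²¹ / 6.022×10²³ = 0.002524 mol.
Photon energy at 377 nm: hc/λ = (6.626×10⁻³⁴)(2.998×10⁸)/(377×10⁻⁹) = 5.269×10⁻¹⁹ J.
Energy delivered: (6.37 W)(228 s) = 1452 J.
Photons incident: 1452 / 5.269×10⁻¹⁹ = 2.756×10²¹, i.e. 2.756×10²¹/6.022×10²³ = 0.004577 mol.
Φ = 0.002524 mol / 0.004577 mol photons = 0.55.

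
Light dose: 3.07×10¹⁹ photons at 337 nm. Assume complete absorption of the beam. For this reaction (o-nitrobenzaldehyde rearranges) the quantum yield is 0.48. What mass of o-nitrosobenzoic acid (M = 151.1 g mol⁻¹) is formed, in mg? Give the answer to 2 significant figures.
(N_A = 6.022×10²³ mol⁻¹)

3.7 mg

Moles of photons: 3.07×10¹⁹ / 6.022×10²³ = 5.098×10⁻⁵ mol.
Product: Φ × n_abs = 0.48 × 5.098×10⁻⁵ = 2.447×10⁻⁵ mol.
Mass: 2.447×10⁻⁵ × 151.1 = 0.003697 g = 3.7 mg.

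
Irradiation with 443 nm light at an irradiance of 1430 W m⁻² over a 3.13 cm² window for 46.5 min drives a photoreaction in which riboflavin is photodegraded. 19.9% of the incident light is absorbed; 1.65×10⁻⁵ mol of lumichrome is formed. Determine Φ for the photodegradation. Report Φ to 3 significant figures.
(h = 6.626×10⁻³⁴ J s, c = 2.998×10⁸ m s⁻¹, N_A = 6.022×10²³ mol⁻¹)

Φ = 0.0179

Photon energy at 443 nm: hc/λ = (6.626×10⁻³⁴)(2.998×10⁸)/(443×10⁻⁹) = 4.484×10⁻¹⁹ J.
Energy delivered: (1430 W m⁻²)(3.13×10⁻⁴ m²)(2790 s) = 1249 J.
Photons incident: 1249 / 4.484×10⁻¹⁹ = 2.785×10²¹, i.e. 2.785×10²¹/6.022×10²³ = 0.004625 mol.
Photons absorbed: 0.199 × 0.004625 = 9.204×10⁻⁴ mol.
Φ = 1.65×10⁻⁵ mol / 9.204×10⁻⁴ mol photons = 0.0179.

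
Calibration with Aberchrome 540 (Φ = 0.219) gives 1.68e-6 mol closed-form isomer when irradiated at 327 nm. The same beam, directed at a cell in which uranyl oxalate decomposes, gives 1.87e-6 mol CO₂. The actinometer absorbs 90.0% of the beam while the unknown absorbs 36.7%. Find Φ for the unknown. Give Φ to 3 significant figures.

Φ = 0.598

Photons absorbed by the actinometer: 1.68e-6 / 0.219 = 7.671e-6 mol.
Incident flux: 7.671e-6 / 0.900 = 8.523e-6 einstein.
Absorbed by unknown: 0.367 × 8.523e-6 = 3.128e-6 mol.
Φ(unknown) = 1.87e-6 / 3.128e-6 = 0.598.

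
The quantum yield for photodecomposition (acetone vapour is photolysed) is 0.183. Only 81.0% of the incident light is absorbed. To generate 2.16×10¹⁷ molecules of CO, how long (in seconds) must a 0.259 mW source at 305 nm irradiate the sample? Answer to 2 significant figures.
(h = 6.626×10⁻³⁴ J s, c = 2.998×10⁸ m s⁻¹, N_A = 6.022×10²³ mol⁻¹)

Product: 2.16×10¹⁷ / 6.022×10²³ = 3.587×10⁻⁷ mol.
Photons that must be absorbed: 3.587×10⁻⁷ / 0.183 = 1.960×10⁻⁶ mol.
Incident photons needed: 1.960×10⁻⁶ / 0.810 = 2.420×10⁻⁶ mol.
Photon energy: hc/λ = 6.513×10⁻¹⁹ J; per mole, 3.922×10⁵ J mol⁻¹.
Energy required: 2.420×10⁻⁶ × 3.922×10⁵ = 0.9491 J.
Time: 0.9491 J / 0.000259 W = 3700 s.

t ≈ 3700 s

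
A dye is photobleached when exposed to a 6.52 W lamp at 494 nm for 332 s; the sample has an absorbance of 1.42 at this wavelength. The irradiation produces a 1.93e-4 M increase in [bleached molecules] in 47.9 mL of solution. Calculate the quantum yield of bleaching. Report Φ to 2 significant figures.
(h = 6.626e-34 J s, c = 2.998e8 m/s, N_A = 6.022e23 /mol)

Product: (1.93e-4 M)(0.0479 L) = 9.245e-6 mol.
Photon energy at 494 nm: hc/λ = (6.626e-34)(2.998e8)/(494e-9) = 4.021e-19 J.
Energy delivered: (6.52 W)(332 s) = 2165 J.
Photons incident: 2165 / 4.021e-19 = 5.384e21, i.e. 5.384e21/6.022e23 = 0.008941 mol.
Fraction absorbed: 1 − 10^(−1.42) = 0.9620.
Photons absorbed: 0.9620 × 0.008941 = 0.008601 mol.
Φ = 9.245e-6 mol / 0.008601 mol photons = 0.0011.

Φ = 0.0011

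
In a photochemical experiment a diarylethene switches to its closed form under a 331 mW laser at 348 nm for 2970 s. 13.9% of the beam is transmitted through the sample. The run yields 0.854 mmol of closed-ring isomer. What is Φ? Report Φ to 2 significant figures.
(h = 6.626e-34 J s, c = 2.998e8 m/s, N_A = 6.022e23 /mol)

Product: 0.854 mmol = 8.54e-4 mol.
Photon energy at 348 nm: hc/λ = (6.626e-34)(2.998e8)/(348e-9) = 5.708e-19 J.
Energy delivered: (331 mW)(2970 s) = 983.1 J.
Photons incident: 983.1 / 5.708e-19 = 1.722e21, i.e. 1.722e21/6.022e23 = 0.002860 mol.
Fraction absorbed: 1 − 13.9/100 = 0.8610.
Photons absorbed: 0.8610 × 0.002860 = 0.002462 mol.
Φ = 8.54e-4 mol / 0.002462 mol photons = 0.35.

Φ = 0.35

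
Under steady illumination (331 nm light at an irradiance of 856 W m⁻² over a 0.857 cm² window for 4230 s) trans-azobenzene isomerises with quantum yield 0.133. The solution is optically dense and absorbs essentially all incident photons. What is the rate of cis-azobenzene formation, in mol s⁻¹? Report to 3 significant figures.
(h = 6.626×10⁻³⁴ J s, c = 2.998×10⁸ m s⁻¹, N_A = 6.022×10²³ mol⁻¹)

Photon energy at 331 nm: hc/λ = (6.626×10⁻³⁴)(2.998×10⁸)/(331×10⁻⁹) = 6.001×10⁻¹⁹ J.
Energy delivered: (856 W m⁻²)(0.857×10⁻⁴ m²)(4230 s) = 310.3 J.
Photons incident: 310.3 / 6.001×10⁻¹⁹ = 5.171×10²⁰, i.e. 5.171×10²⁰/6.022×10²³ = 8.587×10⁻⁴ mol.
Product formed: 0.133 × 8.587×10⁻⁴ = 1.142×10⁻⁴ mol.
Rate: 1.142×10⁻⁴ / 4230 s = 2.70×10⁻⁸ mol s⁻¹.

2.70×10⁻⁸ mol s⁻¹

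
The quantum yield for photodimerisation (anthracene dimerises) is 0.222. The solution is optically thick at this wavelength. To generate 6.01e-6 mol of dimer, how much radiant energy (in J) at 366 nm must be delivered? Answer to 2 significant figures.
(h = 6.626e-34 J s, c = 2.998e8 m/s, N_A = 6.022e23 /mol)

Photons that must be absorbed: 6.01e-6 / 0.222 = 2.707e-5 mol.
Photon energy: hc/λ = 5.428e-19 J; per mole, 3.269e5 J mol⁻¹.
Energy required: 2.707e-5 × 3.269e5 = 8.8 J.

8.8 J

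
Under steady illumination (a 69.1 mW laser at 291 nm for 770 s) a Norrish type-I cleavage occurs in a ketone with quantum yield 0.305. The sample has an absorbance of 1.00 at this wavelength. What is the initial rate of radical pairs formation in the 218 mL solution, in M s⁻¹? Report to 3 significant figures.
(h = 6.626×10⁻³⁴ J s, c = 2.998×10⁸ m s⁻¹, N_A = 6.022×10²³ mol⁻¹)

Photon energy at 291 nm: hc/λ = (6.626×10⁻³⁴)(2.998×10⁸)/(291×10⁻⁹) = 6.826×10⁻¹⁹ J.
Energy delivered: (69.1 mW)(770 s) = 53.21 J.
Photons incident: 53.21 / 6.826×10⁻¹⁹ = 7.795×10¹⁹, i.e. 7.795×10¹⁹/6.022×10²³ = 1.294×10⁻⁴ mol.
Fraction absorbed: 1 − 10^(−1.00) = 0.9000.
Photons absorbed: 0.9000 × 1.294×10⁻⁴ = 1.165×10⁻⁴ mol.
Product formed: 0.305 × 1.165×10⁻⁴ = 3.553×10⁻⁵ mol.
Rate: 3.553×10⁻⁵ mol / (770 s × 0.218 L) = 2.12×10⁻⁷ M s⁻¹.

2.12×10⁻⁷ M s⁻¹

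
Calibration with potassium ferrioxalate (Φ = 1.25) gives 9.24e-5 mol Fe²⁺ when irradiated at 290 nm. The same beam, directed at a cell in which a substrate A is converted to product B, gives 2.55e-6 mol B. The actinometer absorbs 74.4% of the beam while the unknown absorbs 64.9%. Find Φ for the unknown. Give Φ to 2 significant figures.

Φ = 0.040

Photons absorbed by the actinometer: 9.24e-5 / 1.25 = 7.392e-5 mol.
Incident flux: 7.392e-5 / 0.744 = 9.935e-5 einstein.
Absorbed by unknown: 0.649 × 9.935e-5 = 6.448e-5 mol.
Φ(unknown) = 2.55e-6 / 6.448e-5 = 0.040.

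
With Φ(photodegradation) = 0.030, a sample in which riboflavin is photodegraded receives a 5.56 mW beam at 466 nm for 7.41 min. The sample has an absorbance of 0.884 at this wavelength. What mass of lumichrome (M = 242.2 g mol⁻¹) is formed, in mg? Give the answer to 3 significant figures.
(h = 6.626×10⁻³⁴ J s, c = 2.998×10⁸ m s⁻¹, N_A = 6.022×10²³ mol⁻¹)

Photon energy at 466 nm: hc/λ = (6.626×10⁻³⁴)(2.998×10⁸)/(466×10⁻⁹) = 4.263×10⁻¹⁹ J.
Energy delivered: (5.56 mW)(444.6 s) = 2.472 J.
Photons incident: 2.472 / 4.263×10⁻¹⁹ = 5.799×10¹⁸, i.e. 5.799×10¹⁸/6.022×10²³ = 9.630×10⁻⁶ mol.
Fraction absorbed: 1 − 10^(−0.884) = 0.8694.
Photons absorbed: 0.8694 × 9.630×10⁻⁶ = 8.372×10⁻⁶ mol.
Product: Φ × n_abs = 0.030 × 8.372×10⁻⁶ = 2.512×10⁻⁷ mol.
Mass: 2.512×10⁻⁷ × 242.2 = 6.084×10⁻⁵ g = 0.0608 mg.

0.0608 mg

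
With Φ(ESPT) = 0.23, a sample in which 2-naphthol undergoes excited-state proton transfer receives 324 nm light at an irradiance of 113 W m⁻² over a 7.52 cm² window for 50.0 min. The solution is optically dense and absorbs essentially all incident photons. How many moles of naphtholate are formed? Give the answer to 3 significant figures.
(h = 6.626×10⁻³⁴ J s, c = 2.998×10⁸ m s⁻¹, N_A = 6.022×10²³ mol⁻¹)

1.59×10⁻⁴ mol

Photon energy at 324 nm: hc/λ = (6.626×10⁻³⁴)(2.998×10⁸)/(324×10⁻⁹) = 6.131×10⁻¹⁹ J.
Energy delivered: (113 W m⁻²)(7.52×10⁻⁴ m²)(3000 s) = 254.9 J.
Photons incident: 254.9 / 6.131×10⁻¹⁹ = 4.158×10²⁰, i.e. 4.158×10²⁰/6.022×10²³ = 6.905×10⁻⁴ mol.
Product: Φ × n_abs = 0.23 × 6.905×10⁻⁴ = 1.588×10⁻⁴ mol.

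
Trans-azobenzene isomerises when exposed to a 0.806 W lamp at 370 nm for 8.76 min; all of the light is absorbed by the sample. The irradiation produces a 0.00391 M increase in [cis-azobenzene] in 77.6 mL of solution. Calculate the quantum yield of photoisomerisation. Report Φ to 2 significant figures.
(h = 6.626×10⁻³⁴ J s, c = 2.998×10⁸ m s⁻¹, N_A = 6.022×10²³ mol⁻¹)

Product: (0.00391 M)(0.0776 L) = 3.034×10⁻⁴ mol.
Photon energy at 370 nm: hc/λ = (6.626×10⁻³⁴)(2.998×10⁸)/(370×10⁻⁹) = 5.369×10⁻¹⁹ J.
Energy delivered: (0.806 W)(525.6 s) = 423.6 J.
Photons incident: 423.6 / 5.369×10⁻¹⁹ = 7.890×10²⁰, i.e. 7.890×10²⁰/6.022×10²³ = 0.001310 mol.
Φ = 3.034×10⁻⁴ mol / 0.001310 mol photons = 0.23.

Φ = 0.23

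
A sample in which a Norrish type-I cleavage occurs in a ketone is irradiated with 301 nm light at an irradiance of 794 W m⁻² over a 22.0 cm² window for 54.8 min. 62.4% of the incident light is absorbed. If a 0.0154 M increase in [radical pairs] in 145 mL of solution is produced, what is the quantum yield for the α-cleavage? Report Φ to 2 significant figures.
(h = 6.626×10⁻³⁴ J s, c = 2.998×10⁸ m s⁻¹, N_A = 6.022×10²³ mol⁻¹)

Φ = 0.25

Product: (0.0154 M)(0.145 L) = 0.002233 mol.
Photon energy at 301 nm: hc/λ = (6.626×10⁻³⁴)(2.998×10⁸)/(301×10⁻⁹) = 6.600×10⁻¹⁹ J.
Energy delivered: (794 W m⁻²)(22.0×10⁻⁴ m²)(3288 s) = 5743 J.
Photons incident: 5743 / 6.600×10⁻¹⁹ = 8.702×10²¹, i.e. 8.702×10²¹/6.022×10²³ = 0.01445 mol.
Photons absorbed: 0.624 × 0.01445 = 0.009017 mol.
Φ = 0.002233 mol / 0.009017 mol photons = 0.25.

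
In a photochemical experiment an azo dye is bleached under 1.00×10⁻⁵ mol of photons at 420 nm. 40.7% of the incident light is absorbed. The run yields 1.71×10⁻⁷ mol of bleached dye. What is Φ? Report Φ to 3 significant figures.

Photons absorbed: 0.407 × 1.00×10⁻⁵ = 4.070×10⁻⁶ mol.
Φ = 1.71×10⁻⁷ mol / 4.070×10⁻⁶ mol photons = 0.0420.

Φ = 0.0420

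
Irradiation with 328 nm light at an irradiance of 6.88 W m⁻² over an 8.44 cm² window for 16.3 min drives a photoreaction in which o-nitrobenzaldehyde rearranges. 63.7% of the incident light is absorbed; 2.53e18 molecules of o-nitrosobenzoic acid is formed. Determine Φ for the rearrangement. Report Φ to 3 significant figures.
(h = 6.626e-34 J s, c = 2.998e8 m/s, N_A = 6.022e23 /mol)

Product: 2.53e18 / 6.022e23 = 4.201e-6 mol.
Photon energy at 328 nm: hc/λ = (6.626e-34)(2.998e8)/(328e-9) = 6.056e-19 J.
Energy delivered: (6.88 W m⁻²)(8.44e-4 m²)(978 s) = 5.679 J.
Photons incident: 5.679 / 6.056e-19 = 9.377e18, i.e. 9.377e18/6.022e23 = 1.557e-5 mol.
Photons absorbed: 0.637 × 1.557e-5 = 9.918e-6 mol.
Φ = 4.201e-6 mol / 9.918e-6 mol photons = 0.424.

Φ = 0.424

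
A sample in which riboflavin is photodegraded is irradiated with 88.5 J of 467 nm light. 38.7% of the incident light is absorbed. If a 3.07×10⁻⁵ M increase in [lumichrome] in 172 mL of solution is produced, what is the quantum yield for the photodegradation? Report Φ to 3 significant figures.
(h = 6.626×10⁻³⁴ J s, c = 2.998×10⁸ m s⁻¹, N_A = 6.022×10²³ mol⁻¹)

Product: (3.07×10⁻⁵ M)(0.172 L) = 5.280×10⁻⁶ mol.
Photon energy at 467 nm: hc/λ = (6.626×10⁻³⁴)(2.998×10⁸)/(467×10⁻⁹) = 4.254×10⁻¹⁹ J.
Photons incident: 88.5 / 4.254×10⁻¹⁹ = 2.080×10²⁰, i.e. 2.080×10²⁰/6.022×10²³ = 3.454×10⁻⁴ mol.
Photons absorbed: 0.387 × 3.454×10⁻⁴ = 1.337×10⁻⁴ mol.
Φ = 5.280×10⁻⁶ mol / 1.337×10⁻⁴ mol photons = 0.0395.

Φ = 0.0395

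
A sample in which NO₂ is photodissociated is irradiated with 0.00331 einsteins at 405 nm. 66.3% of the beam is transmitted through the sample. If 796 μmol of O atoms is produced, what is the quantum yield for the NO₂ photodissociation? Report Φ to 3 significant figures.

Φ = 0.714

Product: 796 μmol = 7.96e-4 mol.
Fraction absorbed: 1 − 66.3/100 = 0.3370.
Photons absorbed: 0.3370 × 0.00331 = 0.001115 mol.
Φ = 7.96e-4 mol / 0.001115 mol photons = 0.714.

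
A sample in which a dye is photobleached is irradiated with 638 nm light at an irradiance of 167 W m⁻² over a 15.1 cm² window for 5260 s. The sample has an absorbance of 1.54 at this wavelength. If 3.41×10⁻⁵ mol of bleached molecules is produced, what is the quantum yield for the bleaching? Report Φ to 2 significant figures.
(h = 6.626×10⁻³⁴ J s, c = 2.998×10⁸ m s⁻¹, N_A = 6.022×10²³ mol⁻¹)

Photon energy at 638 nm: hc/λ = (6.626×10⁻³⁴)(2.998×10⁸)/(638×10⁻⁹) = 3.114×10⁻¹⁹ J.
Energy delivered: (167 W m⁻²)(15.1×10⁻⁴ m²)(5260 s) = 1326 J.
Photons incident: 1326 / 3.114×10⁻¹⁹ = 4.258×10²¹, i.e. 4.258×10²¹/6.022×10²³ = 0.007071 mol.
Fraction absorbed: 1 − 10^(−1.54) = 0.9712.
Photons absorbed: 0.9712 × 0.007071 = 0.006867 mol.
Φ = 3.41×10⁻⁵ mol / 0.006867 mol photons = 0.0050.

Φ = 0.0050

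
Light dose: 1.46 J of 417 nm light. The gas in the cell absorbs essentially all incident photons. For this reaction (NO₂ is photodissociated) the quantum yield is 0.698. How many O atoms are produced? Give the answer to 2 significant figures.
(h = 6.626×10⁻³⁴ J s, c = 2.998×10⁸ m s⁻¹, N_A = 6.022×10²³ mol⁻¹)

Photon energy at 417 nm: hc/λ = (6.626×10⁻³⁴)(2.998×10⁸)/(417×10⁻⁹) = 4.764×10⁻¹⁹ J.
Photons incident: 1.46 / 4.764×10⁻¹⁹ = 3.065×10¹⁸, i.e. 3.065×10¹⁸/6.022×10²³ = 5.090×10⁻⁶ mol.
Product: Φ × n_abs = 0.698 × 5.090×10⁻⁶ = 3.553×10⁻⁶ mol.
As a count: 3.553×10⁻⁶ × 6.022×10²³ = 2.1×10¹⁸.

2.1×10¹⁸ atoms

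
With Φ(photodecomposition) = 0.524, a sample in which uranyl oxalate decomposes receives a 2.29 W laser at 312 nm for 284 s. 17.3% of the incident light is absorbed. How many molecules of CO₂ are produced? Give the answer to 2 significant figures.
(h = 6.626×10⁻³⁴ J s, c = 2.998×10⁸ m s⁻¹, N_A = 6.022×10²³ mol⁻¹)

9.3×10¹⁹ molecules

Photon energy at 312 nm: hc/λ = (6.626×10⁻³⁴)(2.998×10⁸)/(312×10⁻⁹) = 6.367×10⁻¹⁹ J.
Energy delivered: (2.29 W)(284 s) = 650.4 J.
Photons incident: 650.4 / 6.367×10⁻¹⁹ = 1.022×10²¹, i.e. 1.022×10²¹/6.022×10²³ = 0.001697 mol.
Photons absorbed: 0.173 × 0.001697 = 2.936×10⁻⁴ mol.
Product: Φ × n_abs = 0.524 × 2.936×10⁻⁴ = 1.538×10⁻⁴ mol.
As a count: 1.538×10⁻⁴ × 6.022×10²³ = 9.3×10¹⁹.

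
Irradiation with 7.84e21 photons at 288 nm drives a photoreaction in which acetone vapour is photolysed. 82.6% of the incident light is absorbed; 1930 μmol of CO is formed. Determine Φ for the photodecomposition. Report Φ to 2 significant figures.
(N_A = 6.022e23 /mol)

Φ = 0.18

Product: 1930 μmol = 0.00193 mol.
Moles of photons: 7.84e21 / 6.022e23 = 0.01302 mol.
Photons absorbed: 0.826 × 0.01302 = 0.01075 mol.
Φ = 0.00193 mol / 0.01075 mol photons = 0.18.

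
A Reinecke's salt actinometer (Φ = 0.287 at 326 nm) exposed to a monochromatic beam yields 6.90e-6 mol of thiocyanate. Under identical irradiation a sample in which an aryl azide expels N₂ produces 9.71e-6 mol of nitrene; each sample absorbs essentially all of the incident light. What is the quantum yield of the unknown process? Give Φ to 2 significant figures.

Photons absorbed by the actinometer: 6.90e-6 / 0.287 = 2.404e-5 mol.
Φ(unknown) = 9.71e-6 / 2.404e-5 = 0.40.

Φ = 0.40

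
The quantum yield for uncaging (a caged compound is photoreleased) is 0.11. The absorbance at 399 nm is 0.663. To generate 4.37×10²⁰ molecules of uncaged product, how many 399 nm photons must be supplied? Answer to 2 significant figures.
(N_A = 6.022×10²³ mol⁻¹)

Product: 4.37×10²⁰ / 6.022×10²³ = 7.257×10⁻⁴ mol.
Photons that must be absorbed: 7.257×10⁻⁴ / 0.11 = 0.006597 mol.
Fraction absorbed: 1 − 10^(−0.663) = 0.7827.
Incident photons needed: 0.006597 / 0.7827 = 0.008429 mol.
Photon count: 0.008429 × 6.022×10²³ = 5.1×10²¹.

5.1×10²¹ photons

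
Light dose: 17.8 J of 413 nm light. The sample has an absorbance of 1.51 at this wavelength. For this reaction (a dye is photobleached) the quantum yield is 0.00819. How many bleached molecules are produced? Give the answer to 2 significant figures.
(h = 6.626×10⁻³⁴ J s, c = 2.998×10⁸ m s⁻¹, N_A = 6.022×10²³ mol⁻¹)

Photon energy at 413 nm: hc/λ = (6.626×10⁻³⁴)(2.998×10⁸)/(413×10⁻⁹) = 4.810×10⁻¹⁹ J.
Photons incident: 17.8 / 4.810×10⁻¹⁹ = 3.701×10¹⁹, i.e. 3.701×10¹⁹/6.022×10²³ = 6.146×10⁻⁵ mol.
Fraction absorbed: 1 − 10^(−1.51) = 0.9691.
Photons absorbed: 0.9691 × 6.146×10⁻⁵ = 5.956×10⁻⁵ mol.
Product: Φ × n_abs = 0.00819 × 5.956×10⁻⁵ = 4.878×10⁻⁷ mol.
As a count: 4.878×10⁻⁷ × 6.022×10²³ = 2.9×10¹⁷.

2.9×10¹⁷ bleached molecules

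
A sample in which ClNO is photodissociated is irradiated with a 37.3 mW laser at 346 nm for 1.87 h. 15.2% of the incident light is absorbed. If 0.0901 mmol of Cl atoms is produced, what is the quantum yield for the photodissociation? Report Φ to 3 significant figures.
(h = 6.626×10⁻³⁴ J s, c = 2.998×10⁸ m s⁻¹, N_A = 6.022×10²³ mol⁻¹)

Φ = 0.816

Product: 0.0901 mmol = 9.01×10⁻⁵ mol.
Photon energy at 346 nm: hc/λ = (6.626×10⁻³⁴)(2.998×10⁸)/(346×10⁻⁹) = 5.741×10⁻¹⁹ J.
Energy delivered: (37.3 mW)(6732 s) = 251.1 J.
Photons incident: 251.1 / 5.741×10⁻¹⁹ = 4.374×10²⁰, i.e. 4.374×10²⁰/6.022×10²³ = 7.263×10⁻⁴ mol.
Photons absorbed: 0.152 × 7.263×10⁻⁴ = 1.104×10⁻⁴ mol.
Φ = 9.01×10⁻⁵ mol / 1.104×10⁻⁴ mol photons = 0.816.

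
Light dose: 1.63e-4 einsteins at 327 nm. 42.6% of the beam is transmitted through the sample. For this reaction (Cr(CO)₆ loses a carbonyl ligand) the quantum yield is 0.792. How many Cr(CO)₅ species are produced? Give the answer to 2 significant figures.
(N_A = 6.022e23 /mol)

4.5e19 species

Fraction absorbed: 1 − 42.6/100 = 0.5740.
Photons absorbed: 0.5740 × 1.63e-4 = 9.356e-5 mol.
Product: Φ × n_abs = 0.792 × 9.356e-5 = 7.410e-5 mol.
As a count: 7.410e-5 × 6.022e23 = 4.5e19.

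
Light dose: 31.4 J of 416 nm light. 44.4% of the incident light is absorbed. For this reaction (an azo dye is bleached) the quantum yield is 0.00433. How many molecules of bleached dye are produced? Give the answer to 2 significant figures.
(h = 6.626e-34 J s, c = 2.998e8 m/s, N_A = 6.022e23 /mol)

1.3e17 molecules

Photon energy at 416 nm: hc/λ = (6.626e-34)(2.998e8)/(416e-9) = 4.775e-19 J.
Photons incident: 31.4 / 4.775e-19 = 6.576e19, i.e. 6.576e19/6.022e23 = 1.092e-4 mol.
Photons absorbed: 0.444 × 1.092e-4 = 4.848e-5 mol.
Product: Φ × n_abs = 0.00433 × 4.848e-5 = 2.099e-7 mol.
As a count: 2.099e-7 × 6.022e23 = 1.3e17.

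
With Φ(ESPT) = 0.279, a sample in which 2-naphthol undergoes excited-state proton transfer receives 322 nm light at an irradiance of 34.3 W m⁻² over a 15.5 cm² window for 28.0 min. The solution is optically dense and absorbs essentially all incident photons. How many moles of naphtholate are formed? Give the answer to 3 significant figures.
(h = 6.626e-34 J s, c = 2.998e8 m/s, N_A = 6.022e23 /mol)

Photon energy at 322 nm: hc/λ = (6.626e-34)(2.998e8)/(322e-9) = 6.169e-19 J.
Energy delivered: (34.3 W m⁻²)(15.5e-4 m²)(1680 s) = 89.32 J.
Photons incident: 89.32 / 6.169e-19 = 1.448e20, i.e. 1.448e20/6.022e23 = 2.405e-4 mol.
Product: Φ × n_abs = 0.279 × 2.405e-4 = 6.710e-5 mol.

6.71e-5 mol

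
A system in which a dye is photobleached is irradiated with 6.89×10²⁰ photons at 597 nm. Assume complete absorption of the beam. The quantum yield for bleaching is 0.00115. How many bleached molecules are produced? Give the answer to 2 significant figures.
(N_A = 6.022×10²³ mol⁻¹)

7.9×10¹⁷ bleached molecules

Moles of photons: 6.89×10²⁰ / 6.022×10²³ = 0.001144 mol.
Product: Φ × n_abs = 0.00115 × 0.001144 = 1.316×10⁻⁶ mol.
As a count: 1.316×10⁻⁶ × 6.022×10²³ = 7.9×10¹⁷.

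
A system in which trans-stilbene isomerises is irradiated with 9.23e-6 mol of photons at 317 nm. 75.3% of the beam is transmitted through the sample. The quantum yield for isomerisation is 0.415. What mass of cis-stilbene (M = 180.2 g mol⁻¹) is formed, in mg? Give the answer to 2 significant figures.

Fraction absorbed: 1 − 75.3/100 = 0.2470.
Photons absorbed: 0.2470 × 9.23e-6 = 2.280e-6 mol.
Product: Φ × n_abs = 0.415 × 2.280e-6 = 9.462e-7 mol.
Mass: 9.462e-7 × 180.2 = 1.705e-4 g = 0.17 mg.

0.17 mg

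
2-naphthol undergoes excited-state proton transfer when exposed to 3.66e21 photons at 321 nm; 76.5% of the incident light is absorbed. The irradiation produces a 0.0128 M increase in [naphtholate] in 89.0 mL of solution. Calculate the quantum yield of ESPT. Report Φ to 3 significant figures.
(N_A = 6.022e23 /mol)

Φ = 0.245

Product: (0.0128 M)(0.089 L) = 0.001139 mol.
Moles of photons: 3.66e21 / 6.022e23 = 0.006078 mol.
Photons absorbed: 0.765 × 0.006078 = 0.004650 mol.
Φ = 0.001139 mol / 0.004650 mol photons = 0.245.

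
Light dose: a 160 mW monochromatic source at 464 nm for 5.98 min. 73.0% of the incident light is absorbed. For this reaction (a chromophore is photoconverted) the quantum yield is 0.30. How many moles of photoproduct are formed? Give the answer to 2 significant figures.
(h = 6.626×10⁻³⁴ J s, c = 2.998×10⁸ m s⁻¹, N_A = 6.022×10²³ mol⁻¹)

Photon energy at 464 nm: hc/λ = (6.626×10⁻³⁴)(2.998×10⁸)/(464×10⁻⁹) = 4.281×10⁻¹⁹ J.
Energy delivered: (160 mW)(358.8 s) = 57.41 J.
Photons incident: 57.41 / 4.281×10⁻¹⁹ = 1.341×10²⁰, i.e. 1.341×10²⁰/6.022×10²³ = 2.227×10⁻⁴ mol.
Photons absorbed: 0.730 × 2.227×10⁻⁴ = 1.626×10⁻⁴ mol.
Product: Φ × n_abs = 0.30 × 1.626×10⁻⁴ = 4.878×10⁻⁵ mol.

4.9×10⁻⁵ mol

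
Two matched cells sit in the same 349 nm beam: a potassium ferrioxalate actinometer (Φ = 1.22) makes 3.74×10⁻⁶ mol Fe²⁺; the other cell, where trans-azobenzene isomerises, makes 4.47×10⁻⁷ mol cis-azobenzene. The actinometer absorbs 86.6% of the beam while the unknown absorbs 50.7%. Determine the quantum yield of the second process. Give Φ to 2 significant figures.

Photons absorbed by the actinometer: 3.74×10⁻⁶ / 1.22 = 3.066×10⁻⁶ mol.
Incident flux: 3.066×10⁻⁶ / 0.866 = 3.540×10⁻⁶ einstein.
Absorbed by unknown: 0.507 × 3.540×10⁻⁶ = 1.795×10⁻⁶ mol.
Φ(unknown) = 4.47×10⁻⁷ / 1.795×10⁻⁶ = 0.25.

Φ = 0.25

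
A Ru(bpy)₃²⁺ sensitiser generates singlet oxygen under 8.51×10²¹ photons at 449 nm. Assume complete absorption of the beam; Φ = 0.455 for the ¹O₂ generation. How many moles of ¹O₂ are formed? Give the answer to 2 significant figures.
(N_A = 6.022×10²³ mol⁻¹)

0.0064 mol

Moles of photons: 8.51×10²¹ / 6.022×10²³ = 0.01413 mol.
Product: Φ × n_abs = 0.455 × 0.01413 = 0.006429 mol.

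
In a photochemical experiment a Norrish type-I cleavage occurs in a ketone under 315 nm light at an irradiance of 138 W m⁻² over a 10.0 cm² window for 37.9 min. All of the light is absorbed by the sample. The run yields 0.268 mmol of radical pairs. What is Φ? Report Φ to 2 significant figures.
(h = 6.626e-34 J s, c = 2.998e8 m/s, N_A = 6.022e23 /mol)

Product: 0.268 mmol = 2.68e-4 mol.
Photon energy at 315 nm: hc/λ = (6.626e-34)(2.998e8)/(315e-9) = 6.306e-19 J.
Energy delivered: (138 W m⁻²)(10.0e-4 m²)(2274 s) = 313.8 J.
Photons incident: 313.8 / 6.306e-19 = 4.976e20, i.e. 4.976e20/6.022e23 = 8.263e-4 mol.
Φ = 2.68e-4 mol / 8.263e-4 mol photons = 0.32.

Φ = 0.32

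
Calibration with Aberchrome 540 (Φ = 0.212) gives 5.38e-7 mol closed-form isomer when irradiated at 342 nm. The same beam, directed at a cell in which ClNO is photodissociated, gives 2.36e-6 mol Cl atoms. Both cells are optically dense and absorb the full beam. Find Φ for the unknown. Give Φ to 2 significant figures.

Φ = 0.93

Photons absorbed by the actinometer: 5.38e-7 / 0.212 = 2.538e-6 mol.
Φ(unknown) = 2.36e-6 / 2.538e-6 = 0.93.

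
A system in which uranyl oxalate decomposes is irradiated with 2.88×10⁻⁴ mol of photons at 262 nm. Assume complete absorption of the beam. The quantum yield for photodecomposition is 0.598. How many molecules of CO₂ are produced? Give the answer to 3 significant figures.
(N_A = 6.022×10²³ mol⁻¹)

Product: Φ × n_abs = 0.598 × 2.88×10⁻⁴ = 1.722×10⁻⁴ mol.
As a count: 1.722×10⁻⁴ × 6.022×10²³ = 1.04×10²⁰.

1.04×10²⁰ molecules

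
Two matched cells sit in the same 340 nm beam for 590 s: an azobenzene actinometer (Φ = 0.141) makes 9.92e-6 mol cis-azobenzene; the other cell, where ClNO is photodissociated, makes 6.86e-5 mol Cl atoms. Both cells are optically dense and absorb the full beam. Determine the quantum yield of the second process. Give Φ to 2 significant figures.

Φ = 0.98

Photons absorbed by the actinometer: 9.92e-6 / 0.141 = 7.035e-5 mol.
Φ(unknown) = 6.86e-5 / 7.035e-5 = 0.98.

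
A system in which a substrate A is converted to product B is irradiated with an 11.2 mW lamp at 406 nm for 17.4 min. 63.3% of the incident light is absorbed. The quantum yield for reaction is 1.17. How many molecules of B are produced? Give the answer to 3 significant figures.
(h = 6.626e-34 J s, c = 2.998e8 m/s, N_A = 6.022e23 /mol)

1.77e19 molecules

Photon energy at 406 nm: hc/λ = (6.626e-34)(2.998e8)/(406e-9) = 4.893e-19 J.
Energy delivered: (11.2 mW)(1044 s) = 11.69 J.
Photons incident: 11.69 / 4.893e-19 = 2.389e19, i.e. 2.389e19/6.022e23 = 3.967e-5 mol.
Photons absorbed: 0.633 × 3.967e-5 = 2.511e-5 mol.
Product: Φ × n_abs = 1.17 × 2.511e-5 = 2.938e-5 mol.
As a count: 2.938e-5 × 6.022e23 = 1.77e19.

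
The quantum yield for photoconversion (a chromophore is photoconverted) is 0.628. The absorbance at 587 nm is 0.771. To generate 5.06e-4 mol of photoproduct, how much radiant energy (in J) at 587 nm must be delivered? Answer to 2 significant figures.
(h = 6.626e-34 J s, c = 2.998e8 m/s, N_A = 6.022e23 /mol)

Photons that must be absorbed: 5.06e-4 / 0.628 = 8.057e-4 mol.
Fraction absorbed: 1 − 10^(−0.771) = 0.8306.
Incident photons needed: 8.057e-4 / 0.8306 = 9.700e-4 mol.
Photon energy: hc/λ = 3.384e-19 J; per mole, 2.038e5 J mol⁻¹.
Energy required: 9.700e-4 × 2.038e5 = 200 J.

200 J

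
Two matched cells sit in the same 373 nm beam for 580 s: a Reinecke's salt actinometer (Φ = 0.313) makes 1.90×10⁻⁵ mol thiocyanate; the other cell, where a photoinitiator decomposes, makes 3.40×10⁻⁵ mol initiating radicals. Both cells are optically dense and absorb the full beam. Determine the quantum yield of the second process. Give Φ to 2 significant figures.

Photons absorbed by the actinometer: 1.90×10⁻⁵ / 0.313 = 6.070×10⁻⁵ mol.
Φ(unknown) = 3.40×10⁻⁵ / 6.070×10⁻⁵ = 0.56.

Φ = 0.56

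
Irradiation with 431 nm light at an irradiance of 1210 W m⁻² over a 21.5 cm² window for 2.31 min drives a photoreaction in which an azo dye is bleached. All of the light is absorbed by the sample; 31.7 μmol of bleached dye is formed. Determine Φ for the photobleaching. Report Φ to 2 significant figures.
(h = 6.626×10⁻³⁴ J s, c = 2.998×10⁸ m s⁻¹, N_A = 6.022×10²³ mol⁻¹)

Product: 31.7 μmol = 3.17×10⁻⁵ mol.
Photon energy at 431 nm: hc/λ = (6.626×10⁻³⁴)(2.998×10⁸)/(431×10⁻⁹) = 4.609×10⁻¹⁹ J.
Energy delivered: (1210 W m⁻²)(21.5×10⁻⁴ m²)(138.6 s) = 360.6 J.
Photons incident: 360.6 / 4.609×10⁻¹⁹ = 7.824×10²⁰, i.e. 7.824×10²⁰/6.022×10²³ = 0.001299 mol.
Φ = 3.17×10⁻⁵ mol / 0.001299 mol photons = 0.024.

Φ = 0.024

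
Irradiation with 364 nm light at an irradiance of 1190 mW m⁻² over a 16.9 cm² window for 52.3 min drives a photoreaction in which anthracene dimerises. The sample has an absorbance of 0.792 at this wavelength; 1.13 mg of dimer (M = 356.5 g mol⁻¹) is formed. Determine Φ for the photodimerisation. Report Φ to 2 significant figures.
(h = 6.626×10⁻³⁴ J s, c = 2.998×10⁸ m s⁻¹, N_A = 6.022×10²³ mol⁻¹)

Φ = 0.20

Product: 1.13 mg / 356.5 g mol⁻¹ = 3.170×10⁻⁶ mol.
Photon energy at 364 nm: hc/λ = (6.626×10⁻³⁴)(2.998×10⁸)/(364×10⁻⁹) = 5.457×10⁻¹⁹ J.
Energy delivered: (1190 mW m⁻²)(16.9×10⁻⁴ m²)(3138 s) = 6.311 J.
Photons incident: 6.311 / 5.457×10⁻¹⁹ = 1.156×10¹⁹, i.e. 1.156×10¹⁹/6.022×10²³ = 1.920×10⁻⁵ mol.
Fraction absorbed: 1 − 10^(−0.792) = 0.8386.
Photons absorbed: 0.8386 × 1.920×10⁻⁵ = 1.610×10⁻⁵ mol.
Φ = 3.170×10⁻⁶ mol / 1.610×10⁻⁵ mol photons = 0.20.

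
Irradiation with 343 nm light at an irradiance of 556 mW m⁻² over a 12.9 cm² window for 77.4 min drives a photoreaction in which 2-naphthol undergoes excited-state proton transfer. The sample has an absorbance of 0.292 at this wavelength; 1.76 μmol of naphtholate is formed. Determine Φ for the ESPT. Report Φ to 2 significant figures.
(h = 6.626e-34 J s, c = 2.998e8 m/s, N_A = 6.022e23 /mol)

Φ = 0.38

Product: 1.76 μmol = 1.76e-6 mol.
Photon energy at 343 nm: hc/λ = (6.626e-34)(2.998e8)/(343e-9) = 5.791e-19 J.
Energy delivered: (556 mW m⁻²)(12.9e-4 m²)(4644 s) = 3.331 J.
Photons incident: 3.331 / 5.791e-19 = 5.752e18, i.e. 5.752e18/6.022e23 = 9.552e-6 mol.
Fraction absorbed: 1 − 10^(−0.292) = 0.4895.
Photons absorbed: 0.4895 × 9.552e-6 = 4.676e-6 mol.
Φ = 1.76e-6 mol / 4.676e-6 mol photons = 0.38.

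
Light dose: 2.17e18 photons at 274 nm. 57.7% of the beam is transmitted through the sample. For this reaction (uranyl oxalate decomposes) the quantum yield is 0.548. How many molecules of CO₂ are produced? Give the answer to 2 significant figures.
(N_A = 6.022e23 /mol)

Moles of photons: 2.17e18 / 6.022e23 = 3.603e-6 mol.
Fraction absorbed: 1 − 57.7/100 = 0.4230.
Photons absorbed: 0.4230 × 3.603e-6 = 1.524e-6 mol.
Product: Φ × n_abs = 0.548 × 1.524e-6 = 8.352e-7 mol.
As a count: 8.352e-7 × 6.022e23 = 5.0e17.

5.0e17 molecules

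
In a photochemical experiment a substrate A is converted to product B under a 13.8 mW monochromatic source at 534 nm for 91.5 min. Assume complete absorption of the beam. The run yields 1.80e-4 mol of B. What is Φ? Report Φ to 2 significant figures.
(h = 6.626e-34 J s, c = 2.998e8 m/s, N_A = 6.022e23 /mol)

Photon energy at 534 nm: hc/λ = (6.626e-34)(2.998e8)/(534e-9) = 3.720e-19 J.
Energy delivered: (13.8 mW)(5490 s) = 75.76 J.
Photons incident: 75.76 / 3.720e-19 = 2.037e20, i.e. 2.037e20/6.022e23 = 3.383e-4 mol.
Φ = 1.80e-4 mol / 3.383e-4 mol photons = 0.53.

Φ = 0.53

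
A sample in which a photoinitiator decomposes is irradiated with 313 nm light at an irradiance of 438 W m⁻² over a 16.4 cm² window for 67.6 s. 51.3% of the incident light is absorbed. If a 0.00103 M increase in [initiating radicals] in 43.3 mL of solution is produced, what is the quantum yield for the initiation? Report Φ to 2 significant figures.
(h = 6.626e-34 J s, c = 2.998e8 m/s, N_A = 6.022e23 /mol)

Φ = 0.68

Product: (0.00103 M)(0.0433 L) = 4.460e-5 mol.
Photon energy at 313 nm: hc/λ = (6.626e-34)(2.998e8)/(313e-9) = 6.347e-19 J.
Energy delivered: (438 W m⁻²)(16.4e-4 m²)(67.6 s) = 48.56 J.
Photons incident: 48.56 / 6.347e-19 = 7.651e19, i.e. 7.651e19/6.022e23 = 1.271e-4 mol.
Photons absorbed: 0.513 × 1.271e-4 = 6.520e-5 mol.
Φ = 4.460e-5 mol / 6.520e-5 mol photons = 0.68.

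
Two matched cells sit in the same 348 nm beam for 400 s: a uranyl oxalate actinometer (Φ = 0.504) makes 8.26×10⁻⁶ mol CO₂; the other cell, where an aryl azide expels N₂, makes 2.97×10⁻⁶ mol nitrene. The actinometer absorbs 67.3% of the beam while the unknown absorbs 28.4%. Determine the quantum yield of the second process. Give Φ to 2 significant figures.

Φ = 0.43

Photons absorbed by the actinometer: 8.26×10⁻⁶ / 0.504 = 1.639×10⁻⁵ mol.
Incident flux: 1.639×10⁻⁵ / 0.673 = 2.435×10⁻⁵ einstein.
Absorbed by unknown: 0.284 × 2.435×10⁻⁵ = 6.915×10⁻⁶ mol.
Φ(unknown) = 2.97×10⁻⁶ / 6.915×10⁻⁶ = 0.43.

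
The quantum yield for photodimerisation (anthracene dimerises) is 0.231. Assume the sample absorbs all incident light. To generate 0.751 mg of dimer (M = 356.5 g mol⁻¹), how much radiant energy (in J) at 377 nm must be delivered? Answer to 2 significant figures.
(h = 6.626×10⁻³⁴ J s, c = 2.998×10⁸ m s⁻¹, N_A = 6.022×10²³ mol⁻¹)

2.9 J

Product: 0.751 mg / 356.5 g mol⁻¹ = 2.107×10⁻⁶ mol.
Photons that must be absorbed: 2.107×10⁻⁶ / 0.231 = 9.121×10⁻⁶ mol.
Photon energy: hc/λ = 5.269×10⁻¹⁹ J; per mole, 3.173×10⁵ J mol⁻¹.
Energy required: 9.121×10⁻⁶ × 3.173×10⁵ = 2.9 J.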